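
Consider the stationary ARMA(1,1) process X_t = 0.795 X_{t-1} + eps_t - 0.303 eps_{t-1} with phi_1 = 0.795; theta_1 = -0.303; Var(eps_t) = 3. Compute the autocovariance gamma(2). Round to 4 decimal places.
\gamma(2) = 2.4207

Multiply the model equation by X_{t-k} and take expectations. With theta_0 = psi_0 = 1 and psi_j the MA(infinity) weights, this gives
  gamma(k) - sum_i phi_i gamma(k-i) = c_k,
  c_k = sigma^2 * sum_{j=k..q} theta_j psi_{j-k}   (c_k = 0 for k > q),
using gamma(-m) = gamma(m).
psi-weights needed (psi_j = theta_j + sum_i phi_i psi_{j-i}):
  psi_1 = theta_1 + phi_1 = -0.303 + (0.795) = 0.492
Right-hand sides:
  c_0 = sigma^2 (1 + theta_1 psi_1) = 3 * (1 + (-0.303)(0.492)) = 3 * 0.850924 = 2.552772
  c_1 = sigma^2 theta_1 = 3 * (-0.303) = -0.909
  c_2 = 0
Equations for k = 0 and k = 1 (AR order 1):
  gamma(0) = phi_1 gamma(1) + c_0
  gamma(1) = phi_1 gamma(0) + c_1
Substituting the second into the first: gamma(0) (1 - phi_1^2) = c_0 + phi_1 c_1, so
  gamma(0) = (c_0 + phi_1 c_1) / (1 - phi_1^2) = (2.552772 + (0.795)(-0.909)) / (1 - (0.795)^2) = 1.830117 / 0.367975 = 4.973482.
  gamma(1) = phi_1 gamma(0) + c_1 = (0.795)(4.973482) + (-0.909) = 3.044918.
For k = 2 (> q): gamma(2) = phi_1 gamma(1) = (0.795)(3.044918) = 2.42071.
Therefore gamma(2) = 2.4207 (to 4 decimal places).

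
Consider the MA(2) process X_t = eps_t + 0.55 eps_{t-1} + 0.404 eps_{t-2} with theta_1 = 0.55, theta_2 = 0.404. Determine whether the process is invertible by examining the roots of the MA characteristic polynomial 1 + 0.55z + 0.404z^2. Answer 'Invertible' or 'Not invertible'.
\text{Invertible}

The MA(q) characteristic polynomial is P(z) = 1 + 0.55z + 0.404z^2.
Invertibility requires all roots to lie outside the unit circle, i.e. |z| > 1 for every root.
Set 1 + (0.55) z + (0.404) z^2 = 0, i.e. a z^2 + b z + c = 0 with a = 0.404, b = 0.55, c = 1.
Discriminant D = b^2 - 4ac = (0.55)^2 - 4*(0.404)*1 = 0.3025 - (1.616) = -1.3135.
D < 0, so the roots are the complex-conjugate pair z = (-b +/- i sqrt(-D)) / (2a) = -0.6807 +/- 1.4184i.
For a conjugate pair |z|^2 = z * conj(z) = (product of roots) = c/a = 1/(0.404) = 2.475248, so |z| = sqrt(2.475248) = 1.5733 for both roots.
Moduli of all roots: 1.5733, 1.5733.
All moduli strictly greater than 1? Yes.
Verdict: Invertible.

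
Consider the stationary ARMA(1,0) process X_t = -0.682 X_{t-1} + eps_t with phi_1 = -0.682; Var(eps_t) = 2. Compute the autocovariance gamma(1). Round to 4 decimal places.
\gamma(1) = -2.5501

Multiply the model equation by X_{t-k} and take expectations. With theta_0 = psi_0 = 1 and psi_j the MA(infinity) weights, this gives
  gamma(k) - sum_i phi_i gamma(k-i) = c_k,
  c_k = sigma^2 * sum_{j=k..q} theta_j psi_{j-k}   (c_k = 0 for k > q),
using gamma(-m) = gamma(m).
Pure AR (q = 0): c_0 = sigma^2 = 2, c_k = 0 for k >= 1.
Equations for k = 0 and k = 1 (AR order 1):
  gamma(0) = phi_1 gamma(1) + c_0
  gamma(1) = phi_1 gamma(0) + c_1
Substituting the second into the first: gamma(0) (1 - phi_1^2) = c_0 + phi_1 c_1, so
  gamma(0) = c_0 / (1 - phi_1^2) = 2 / (1 - (-0.682)^2) = 2 / 0.534876 = 3.739184.
  gamma(1) = phi_1 gamma(0) = (-0.682)(3.739184) = -2.550124.
Therefore gamma(1) = -2.5501 (to 4 decimal places).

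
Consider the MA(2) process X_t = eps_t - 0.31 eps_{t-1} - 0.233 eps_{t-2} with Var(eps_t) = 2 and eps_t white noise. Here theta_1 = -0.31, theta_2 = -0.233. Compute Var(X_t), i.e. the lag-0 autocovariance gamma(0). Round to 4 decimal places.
\gamma(0) = 2.3008

For an MA(q) process X_t = eps_t + sum_i theta_i eps_{t-i} with
Var(eps_t) = sigma^2, the variance is
  gamma(0) = sigma^2 * (1 + sum_i theta_i^2).
  sum_i theta_i^2 = (-0.31)^2 + (-0.233)^2 = 0.0961 + 0.054289 = 0.150389.
  gamma(0) = 2 * (1 + 0.150389) = 2 * 1.150389 = 2.300778, which rounds to 2.3008.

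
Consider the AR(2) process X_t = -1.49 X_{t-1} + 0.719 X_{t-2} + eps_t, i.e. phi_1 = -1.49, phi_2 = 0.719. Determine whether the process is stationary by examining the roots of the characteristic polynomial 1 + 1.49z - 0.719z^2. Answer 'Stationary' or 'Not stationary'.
\text{Not stationary}

The AR(p) characteristic polynomial is P(z) = 1 + 1.49z - 0.719z^2.
Stationarity requires all roots to lie outside the unit circle, i.e. |z| > 1 for every root.
Set 1 + (1.49) z + (-0.719) z^2 = 0, i.e. a z^2 + b z + c = 0 with a = -0.719, b = 1.49, c = 1.
Discriminant D = b^2 - 4ac = (1.49)^2 - 4*(-0.719)*1 = 2.2201 - (-2.876) = 5.0961.
D >= 0, so the roots are real: z = (-b +/- sqrt(D)) / (2a) = (-1.49 +/- 2.257454) / (-1.438).
  z_1 = (-1.49 + 2.257454) / (-1.438) = -0.5337,   |z_1| = 0.5337.
  z_2 = (-1.49 - 2.257454) / (-1.438) = 2.606,   |z_2| = 2.606.
Moduli of all roots: 0.5337, 2.6060.
All moduli strictly greater than 1? No.
Verdict: Not stationary.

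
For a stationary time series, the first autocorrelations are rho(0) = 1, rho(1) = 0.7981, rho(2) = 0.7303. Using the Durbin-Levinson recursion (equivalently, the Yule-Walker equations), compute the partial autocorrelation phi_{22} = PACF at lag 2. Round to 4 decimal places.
\phi_{22} = 0.2571

The PACF at lag k is phi_{kk}, the last component of the solution
to the Yule-Walker system G_k phi = r_k where
  (G_k)_{ij} = rho(|i - j|), (r_k)_i = rho(i), i,j = 1..k.
Equivalently, Durbin-Levinson gives phi_{kk} iteratively:
  phi_{11} = rho(1)
  phi_{kk} = [rho(k) - sum_{j=1..k-1} phi_{k-1,j} rho(k-j)]
            / [1 - sum_{j=1..k-1} phi_{k-1,j} rho(j)],
  phi_{k,j} = phi_{k-1,j} - phi_{kk} phi_{k-1,k-j},  j = 1..k-1.
Step k = 1:
  phi_11 = rho(1) = 0.7981.
Step k = 2:
  phi_22 = [rho(2) - phi_11 rho(1)] / [1 - phi_11 rho(1)] = [0.7303 - (0.7981)(0.7981)] / [1 - (0.7981)(0.7981)]
         = 0.09333639 / 0.36303639 = 0.2571.
Therefore phi_{22} = 0.2571.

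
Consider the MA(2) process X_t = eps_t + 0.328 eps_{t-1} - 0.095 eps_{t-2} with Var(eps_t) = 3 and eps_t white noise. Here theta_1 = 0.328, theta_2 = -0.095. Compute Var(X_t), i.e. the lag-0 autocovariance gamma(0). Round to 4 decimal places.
\gamma(0) = 3.3498

For an MA(q) process X_t = eps_t + sum_i theta_i eps_{t-i} with
Var(eps_t) = sigma^2, the variance is
  gamma(0) = sigma^2 * (1 + sum_i theta_i^2).
  sum_i theta_i^2 = (0.328)^2 + (-0.095)^2 = 0.107584 + 0.009025 = 0.116609.
  gamma(0) = 3 * (1 + 0.116609) = 3 * 1.116609 = 3.349827, which rounds to 3.3498.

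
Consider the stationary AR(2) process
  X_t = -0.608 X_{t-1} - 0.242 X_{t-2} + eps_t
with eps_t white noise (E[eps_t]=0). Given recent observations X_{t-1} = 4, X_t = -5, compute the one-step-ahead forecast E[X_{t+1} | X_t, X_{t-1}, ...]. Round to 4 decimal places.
E[X_{t+1} \mid \mathcal F_t] = 2.0720

For an AR(p) model X_t = c + sum_i phi_i X_{t-i} + eps_t, the
one-step-ahead conditional mean is
  E[X_{t+1} | X_t, ...] = c + sum_i phi_i X_{t+1-i}.
Substitute known values:
  E[X_{t+1} | ...] = (-0.608) * (-5) + (-0.242) * (4)
                   = 2.0720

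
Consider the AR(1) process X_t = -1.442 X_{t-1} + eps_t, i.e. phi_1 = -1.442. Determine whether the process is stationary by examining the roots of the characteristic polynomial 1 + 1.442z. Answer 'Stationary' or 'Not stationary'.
\text{Not stationary}

The AR(p) characteristic polynomial is P(z) = 1 + 1.442z.
Stationarity requires all roots to lie outside the unit circle, i.e. |z| > 1 for every root.
This is linear in z: 1 + (1.442) z = 0  =>  z = -1/(1.442) = -0.693481,  |z| = 0.693481.
Moduli of all roots: 0.6935.
All moduli strictly greater than 1? No.
Verdict: Not stationary.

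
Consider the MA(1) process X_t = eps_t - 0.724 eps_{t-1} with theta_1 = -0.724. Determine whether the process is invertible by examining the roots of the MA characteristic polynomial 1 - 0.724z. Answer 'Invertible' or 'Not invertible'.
\text{Invertible}

The MA(q) characteristic polynomial is P(z) = 1 - 0.724z.
Invertibility requires all roots to lie outside the unit circle, i.e. |z| > 1 for every root.
This is linear in z: 1 + (-0.724) z = 0  =>  z = -1/(-0.724) = 1.381215,  |z| = 1.381215.
Moduli of all roots: 1.3812.
All moduli strictly greater than 1? Yes.
Verdict: Invertible.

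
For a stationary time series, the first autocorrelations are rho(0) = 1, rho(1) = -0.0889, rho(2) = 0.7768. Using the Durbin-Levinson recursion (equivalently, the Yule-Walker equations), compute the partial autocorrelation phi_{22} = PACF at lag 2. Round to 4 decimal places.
\phi_{22} = 0.7750

The PACF at lag k is phi_{kk}, the last component of the solution
to the Yule-Walker system G_k phi = r_k where
  (G_k)_{ij} = rho(|i - j|), (r_k)_i = rho(i), i,j = 1..k.
Equivalently, Durbin-Levinson gives phi_{kk} iteratively:
  phi_{11} = rho(1)
  phi_{kk} = [rho(k) - sum_{j=1..k-1} phi_{k-1,j} rho(k-j)]
            / [1 - sum_{j=1..k-1} phi_{k-1,j} rho(j)],
  phi_{k,j} = phi_{k-1,j} - phi_{kk} phi_{k-1,k-j},  j = 1..k-1.
Step k = 1:
  phi_11 = rho(1) = -0.0889.
Step k = 2:
  phi_22 = [rho(2) - phi_11 rho(1)] / [1 - phi_11 rho(1)] = [0.7768 - (-0.0889)(-0.0889)] / [1 - (-0.0889)(-0.0889)]
         = 0.76889679 / 0.99209679 = 0.775.
Therefore phi_{22} = 0.7750.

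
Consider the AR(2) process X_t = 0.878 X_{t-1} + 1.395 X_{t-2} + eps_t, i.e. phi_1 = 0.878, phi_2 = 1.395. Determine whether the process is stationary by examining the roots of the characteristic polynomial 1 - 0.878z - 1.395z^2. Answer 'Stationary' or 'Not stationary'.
\text{Not stationary}

The AR(p) characteristic polynomial is P(z) = 1 - 0.878z - 1.395z^2.
Stationarity requires all roots to lie outside the unit circle, i.e. |z| > 1 for every root.
Set 1 + (-0.878) z + (-1.395) z^2 = 0, i.e. a z^2 + b z + c = 0 with a = -1.395, b = -0.878, c = 1.
Discriminant D = b^2 - 4ac = (-0.878)^2 - 4*(-1.395)*1 = 0.770884 - (-5.58) = 6.350884.
D >= 0, so the roots are real: z = (-b +/- sqrt(D)) / (2a) = (0.878 +/- 2.520096) / (-2.79).
  z_1 = (0.878 + 2.520096) / (-2.79) = -1.218,   |z_1| = 1.218.
  z_2 = (0.878 - 2.520096) / (-2.79) = 0.5886,   |z_2| = 0.5886.
Moduli of all roots: 1.2180, 0.5886.
All moduli strictly greater than 1? No.
Verdict: Not stationary.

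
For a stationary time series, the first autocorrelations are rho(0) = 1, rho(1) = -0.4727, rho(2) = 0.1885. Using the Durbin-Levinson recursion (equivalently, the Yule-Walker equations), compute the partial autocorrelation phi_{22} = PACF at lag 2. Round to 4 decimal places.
\phi_{22} = -0.0450

The PACF at lag k is phi_{kk}, the last component of the solution
to the Yule-Walker system G_k phi = r_k where
  (G_k)_{ij} = rho(|i - j|), (r_k)_i = rho(i), i,j = 1..k.
Equivalently, Durbin-Levinson gives phi_{kk} iteratively:
  phi_{11} = rho(1)
  phi_{kk} = [rho(k) - sum_{j=1..k-1} phi_{k-1,j} rho(k-j)]
            / [1 - sum_{j=1..k-1} phi_{k-1,j} rho(j)],
  phi_{k,j} = phi_{k-1,j} - phi_{kk} phi_{k-1,k-j},  j = 1..k-1.
Step k = 1:
  phi_11 = rho(1) = -0.4727.
Step k = 2:
  phi_22 = [rho(2) - phi_11 rho(1)] / [1 - phi_11 rho(1)] = [0.1885 - (-0.4727)(-0.4727)] / [1 - (-0.4727)(-0.4727)]
         = -0.03494529 / 0.77655471 = -0.045.
Therefore phi_{22} = -0.0450.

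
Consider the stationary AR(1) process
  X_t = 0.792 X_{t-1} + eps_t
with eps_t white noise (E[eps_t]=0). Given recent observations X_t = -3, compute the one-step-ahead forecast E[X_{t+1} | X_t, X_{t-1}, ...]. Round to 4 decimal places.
E[X_{t+1} \mid \mathcal F_t] = -2.3760

For an AR(p) model X_t = c + sum_i phi_i X_{t-i} + eps_t, the
one-step-ahead conditional mean is
  E[X_{t+1} | X_t, ...] = c + sum_i phi_i X_{t+1-i}.
Substitute known values:
  E[X_{t+1} | ...] = (0.792) * (-3)
                   = -2.3760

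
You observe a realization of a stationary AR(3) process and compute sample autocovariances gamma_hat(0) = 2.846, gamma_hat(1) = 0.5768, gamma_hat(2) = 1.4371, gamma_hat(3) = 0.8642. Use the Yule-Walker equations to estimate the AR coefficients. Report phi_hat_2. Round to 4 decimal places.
\hat\phi_{2} = 0.4620

The Yule-Walker equations for an AR(p) process read, in matrix form,
  Gamma_p phi = r_p,   with   (Gamma_p)_{ij} = gamma(|i - j|),
                       (r_p)_i = gamma(i),   i,j = 1..p.
Substitute the sample gammas (Toeplitz matrix and right-hand side of size 3):
  Gamma_p = [[2.846, 0.5768, 1.4371], [0.5768, 2.846, 0.5768], [1.4371, 0.5768, 2.846]]
  r_p     = [0.5768, 1.4371, 0.8642]
Written out (R1..R3):
  (R1) 2.846 phi_1 + 0.5768 phi_2 + 1.4371 phi_3 = 0.5768
  (R2) 0.5768 phi_1 + 2.846 phi_2 + 0.5768 phi_3 = 1.4371
  (R3) 1.4371 phi_1 + 0.5768 phi_2 + 2.846 phi_3 = 0.8642
Gaussian elimination:
  R2 <- R2 - (0.5768/2.846) R1 = R2 - (0.20267) R1:  2.7291 phi_2 + 0.285542 phi_3 = 1.3202
  R3 <- R3 - (1.4371/2.846) R1 = R3 - (0.504954) R1:  0.285542 phi_2 + 2.12033 phi_3 = 0.572942
  R3 <- R3 - (0.285542/2.7291) R2 = R3 - (0.104629) R2:  2.090454 phi_3 = 0.434811
Back-substitution:
  phi_hat_3 = 0.434811 / 2.090454 = 0.207999
  phi_hat_2 = (1.3202 - (0.285542)(0.207999)) / 2.7291 = 0.461987
  phi_hat_1 = (0.5768 - (0.5768)(0.461987) - (1.4371)(0.207999)) / 2.846 = 0.00401
So phi_hat = [0.0040, 0.4620, 0.2080].
Therefore phi_hat_2 = 0.4620.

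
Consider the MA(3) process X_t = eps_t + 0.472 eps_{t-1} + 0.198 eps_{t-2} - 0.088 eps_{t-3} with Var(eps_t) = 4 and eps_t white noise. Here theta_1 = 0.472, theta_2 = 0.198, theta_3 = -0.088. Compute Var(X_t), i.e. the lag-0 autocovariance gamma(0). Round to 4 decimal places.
\gamma(0) = 5.0789

For an MA(q) process X_t = eps_t + sum_i theta_i eps_{t-i} with
Var(eps_t) = sigma^2, the variance is
  gamma(0) = sigma^2 * (1 + sum_i theta_i^2).
  sum_i theta_i^2 = (0.472)^2 + (0.198)^2 + (-0.088)^2 = 0.222784 + 0.039204 + 0.007744 = 0.269732.
  gamma(0) = 4 * (1 + 0.269732) = 4 * 1.269732 = 5.078928, which rounds to 5.0789.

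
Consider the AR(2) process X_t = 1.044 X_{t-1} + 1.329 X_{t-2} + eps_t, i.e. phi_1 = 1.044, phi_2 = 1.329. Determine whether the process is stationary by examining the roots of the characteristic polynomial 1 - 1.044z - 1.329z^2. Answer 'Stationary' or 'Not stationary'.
\text{Not stationary}

The AR(p) characteristic polynomial is P(z) = 1 - 1.044z - 1.329z^2.
Stationarity requires all roots to lie outside the unit circle, i.e. |z| > 1 for every root.
Set 1 + (-1.044) z + (-1.329) z^2 = 0, i.e. a z^2 + b z + c = 0 with a = -1.329, b = -1.044, c = 1.
Discriminant D = b^2 - 4ac = (-1.044)^2 - 4*(-1.329)*1 = 1.089936 - (-5.316) = 6.405936.
D >= 0, so the roots are real: z = (-b +/- sqrt(D)) / (2a) = (1.044 +/- 2.530995) / (-2.658).
  z_1 = (1.044 + 2.530995) / (-2.658) = -1.345,   |z_1| = 1.345.
  z_2 = (1.044 - 2.530995) / (-2.658) = 0.5594,   |z_2| = 0.5594.
Moduli of all roots: 1.3450, 0.5594.
All moduli strictly greater than 1? No.
Verdict: Not stationary.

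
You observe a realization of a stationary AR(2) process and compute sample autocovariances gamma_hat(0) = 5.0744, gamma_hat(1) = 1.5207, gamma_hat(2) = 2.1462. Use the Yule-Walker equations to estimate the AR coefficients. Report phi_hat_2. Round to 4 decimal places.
\hat\phi_{2} = 0.3660

The Yule-Walker equations for an AR(p) process read, in matrix form,
  Gamma_p phi = r_p,   with   (Gamma_p)_{ij} = gamma(|i - j|),
                       (r_p)_i = gamma(i),   i,j = 1..p.
Substitute the sample gammas (Toeplitz matrix and right-hand side of size 2):
  Gamma_p = [[5.0744, 1.5207], [1.5207, 5.0744]]
  r_p     = [1.5207, 2.1462]
Written out:
  5.0744 phi_1 + 1.5207 phi_2 = 1.5207
  1.5207 phi_1 + 5.0744 phi_2 = 2.1462
Solve by Cramer's rule:
  det = gamma(0)^2 - gamma(1)^2 = (5.0744)^2 - (1.5207)^2 = 25.74953536 - 2.31252849 = 23.43700687
  phi_hat_1 = [gamma(1) gamma(0) - gamma(1) gamma(2)] / det = [(1.5207)(5.0744) - (1.5207)(2.1462)] / 23.43700687 = 4.45291374 / 23.43700687 = 0.19
  phi_hat_2 = [gamma(0) gamma(2) - gamma(1)^2] / det = [(5.0744)(2.1462) - (1.5207)^2] / 23.43700687 = 8.57814879 / 23.43700687 = 0.366
So phi_hat = [0.1900, 0.3660].
Therefore phi_hat_2 = 0.3660.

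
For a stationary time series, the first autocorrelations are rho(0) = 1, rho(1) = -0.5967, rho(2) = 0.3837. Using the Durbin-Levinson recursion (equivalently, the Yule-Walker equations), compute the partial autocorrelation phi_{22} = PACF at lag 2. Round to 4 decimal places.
\phi_{22} = 0.0429

The PACF at lag k is phi_{kk}, the last component of the solution
to the Yule-Walker system G_k phi = r_k where
  (G_k)_{ij} = rho(|i - j|), (r_k)_i = rho(i), i,j = 1..k.
Equivalently, Durbin-Levinson gives phi_{kk} iteratively:
  phi_{11} = rho(1)
  phi_{kk} = [rho(k) - sum_{j=1..k-1} phi_{k-1,j} rho(k-j)]
            / [1 - sum_{j=1..k-1} phi_{k-1,j} rho(j)],
  phi_{k,j} = phi_{k-1,j} - phi_{kk} phi_{k-1,k-j},  j = 1..k-1.
Step k = 1:
  phi_11 = rho(1) = -0.5967.
Step k = 2:
  phi_22 = [rho(2) - phi_11 rho(1)] / [1 - phi_11 rho(1)] = [0.3837 - (-0.5967)(-0.5967)] / [1 - (-0.5967)(-0.5967)]
         = 0.02764911 / 0.64394911 = 0.0429.
Therefore phi_{22} = 0.0429.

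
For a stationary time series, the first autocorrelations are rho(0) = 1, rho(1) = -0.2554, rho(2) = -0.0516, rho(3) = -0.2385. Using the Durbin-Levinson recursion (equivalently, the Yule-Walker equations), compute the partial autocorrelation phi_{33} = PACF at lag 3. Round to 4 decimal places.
\phi_{33} = -0.3100

The PACF at lag k is phi_{kk}, the last component of the solution
to the Yule-Walker system G_k phi = r_k where
  (G_k)_{ij} = rho(|i - j|), (r_k)_i = rho(i), i,j = 1..k.
Equivalently, Durbin-Levinson gives phi_{kk} iteratively:
  phi_{11} = rho(1)
  phi_{kk} = [rho(k) - sum_{j=1..k-1} phi_{k-1,j} rho(k-j)]
            / [1 - sum_{j=1..k-1} phi_{k-1,j} rho(j)],
  phi_{k,j} = phi_{k-1,j} - phi_{kk} phi_{k-1,k-j},  j = 1..k-1.
Step k = 1:
  phi_11 = rho(1) = -0.2554.
Step k = 2:
  phi_22 = [rho(2) - phi_11 rho(1)] / [1 - phi_11 rho(1)] = [-0.0516 - (-0.2554)(-0.2554)] / [1 - (-0.2554)(-0.2554)]
         = -0.11682916 / 0.93477084 = -0.124982.
  Update: phi_21 = phi_11 - phi_22 phi_11 = -0.2554 - (-0.124982)(-0.2554) = -0.28732.
Step k = 3:
  phi_33 = [rho(3) - phi_21 rho(2) - phi_22 rho(1)] / [1 - phi_21 rho(1) - phi_22 rho(2)]
    numerator   = -0.2385 - (-0.28732)(-0.0516) - (-0.124982)(-0.2554) = -0.28524603
    denominator = 1 - (-0.28732)(-0.2554) - (-0.124982)(-0.0516) = 0.92016934
  phi_33 = -0.28524603 / 0.92016934 = -0.31.
Therefore phi_{33} = -0.3100.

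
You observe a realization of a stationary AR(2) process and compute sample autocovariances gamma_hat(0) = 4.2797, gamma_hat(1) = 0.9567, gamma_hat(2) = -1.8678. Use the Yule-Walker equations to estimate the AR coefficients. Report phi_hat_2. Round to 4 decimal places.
\hat\phi_{2} = -0.5120

The Yule-Walker equations for an AR(p) process read, in matrix form,
  Gamma_p phi = r_p,   with   (Gamma_p)_{ij} = gamma(|i - j|),
                       (r_p)_i = gamma(i),   i,j = 1..p.
Substitute the sample gammas (Toeplitz matrix and right-hand side of size 2):
  Gamma_p = [[4.2797, 0.9567], [0.9567, 4.2797]]
  r_p     = [0.9567, -1.8678]
Written out:
  4.2797 phi_1 + 0.9567 phi_2 = 0.9567
  0.9567 phi_1 + 4.2797 phi_2 = -1.8678
Solve by Cramer's rule:
  det = gamma(0)^2 - gamma(1)^2 = (4.2797)^2 - (0.9567)^2 = 18.31583209 - 0.91527489 = 17.4005572
  phi_hat_1 = [gamma(1) gamma(0) - gamma(1) gamma(2)] / det = [(0.9567)(4.2797) - (0.9567)(-1.8678)] / 17.4005572 = 5.88131325 / 17.4005572 = 0.338
  phi_hat_2 = [gamma(0) gamma(2) - gamma(1)^2] / det = [(4.2797)(-1.8678) - (0.9567)^2] / 17.4005572 = -8.90889855 / 17.4005572 = -0.512
So phi_hat = [0.3380, -0.5120].
Therefore phi_hat_2 = -0.5120.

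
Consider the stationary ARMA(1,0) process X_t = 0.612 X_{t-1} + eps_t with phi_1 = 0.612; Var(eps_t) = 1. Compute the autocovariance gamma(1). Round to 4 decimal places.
\gamma(1) = 0.9785

Multiply the model equation by X_{t-k} and take expectations. With theta_0 = psi_0 = 1 and psi_j the MA(infinity) weights, this gives
  gamma(k) - sum_i phi_i gamma(k-i) = c_k,
  c_k = sigma^2 * sum_{j=k..q} theta_j psi_{j-k}   (c_k = 0 for k > q),
using gamma(-m) = gamma(m).
Pure AR (q = 0): c_0 = sigma^2 = 1, c_k = 0 for k >= 1.
Equations for k = 0 and k = 1 (AR order 1):
  gamma(0) = phi_1 gamma(1) + c_0
  gamma(1) = phi_1 gamma(0) + c_1
Substituting the second into the first: gamma(0) (1 - phi_1^2) = c_0 + phi_1 c_1, so
  gamma(0) = c_0 / (1 - phi_1^2) = 1 / (1 - (0.612)^2) = 1 / 0.625456 = 1.598833.
  gamma(1) = phi_1 gamma(0) = (0.612)(1.598833) = 0.978486.
Therefore gamma(1) = 0.9785 (to 4 decimal places).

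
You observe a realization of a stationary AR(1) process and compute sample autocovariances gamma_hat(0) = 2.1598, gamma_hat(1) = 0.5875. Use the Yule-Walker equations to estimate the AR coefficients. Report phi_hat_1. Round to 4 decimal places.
\hat\phi_{1} = 0.2720

The Yule-Walker equations for an AR(p) process read, in matrix form,
  Gamma_p phi = r_p,   with   (Gamma_p)_{ij} = gamma(|i - j|),
                       (r_p)_i = gamma(i),   i,j = 1..p.
Substitute the sample gammas (Toeplitz matrix and right-hand side of size 1):
  Gamma_p = [[2.1598]]
  r_p     = [0.5875]
With p = 1 this is the single equation gamma(0) phi_1 = gamma(1):
  phi_hat_1 = gamma(1) / gamma(0) = 0.5875 / 2.1598 = 0.2720.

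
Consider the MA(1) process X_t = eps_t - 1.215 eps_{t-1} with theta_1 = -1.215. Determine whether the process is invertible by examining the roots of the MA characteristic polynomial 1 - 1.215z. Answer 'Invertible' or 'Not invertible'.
\text{Not invertible}

The MA(q) characteristic polynomial is P(z) = 1 - 1.215z.
Invertibility requires all roots to lie outside the unit circle, i.e. |z| > 1 for every root.
This is linear in z: 1 + (-1.215) z = 0  =>  z = -1/(-1.215) = 0.823045,  |z| = 0.823045.
Moduli of all roots: 0.8230.
All moduli strictly greater than 1? No.
Verdict: Not invertible.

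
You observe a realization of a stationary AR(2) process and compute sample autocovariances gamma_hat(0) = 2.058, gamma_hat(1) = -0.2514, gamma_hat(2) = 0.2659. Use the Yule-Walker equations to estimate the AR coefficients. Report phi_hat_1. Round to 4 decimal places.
\hat\phi_{1} = -0.1080

The Yule-Walker equations for an AR(p) process read, in matrix form,
  Gamma_p phi = r_p,   with   (Gamma_p)_{ij} = gamma(|i - j|),
                       (r_p)_i = gamma(i),   i,j = 1..p.
Substitute the sample gammas (Toeplitz matrix and right-hand side of size 2):
  Gamma_p = [[2.058, -0.2514], [-0.2514, 2.058]]
  r_p     = [-0.2514, 0.2659]
Written out:
  2.058 phi_1 - 0.2514 phi_2 = -0.2514
  -0.2514 phi_1 + 2.058 phi_2 = 0.2659
Solve by Cramer's rule:
  det = gamma(0)^2 - gamma(1)^2 = (2.058)^2 - (-0.2514)^2 = 4.235364 - 0.06320196 = 4.17216204
  phi_hat_1 = [gamma(1) gamma(0) - gamma(1) gamma(2)] / det = [(-0.2514)(2.058) - (-0.2514)(0.2659)] / 4.17216204 = -0.45053394 / 4.17216204 = -0.108
  phi_hat_2 = [gamma(0) gamma(2) - gamma(1)^2] / det = [(2.058)(0.2659) - (-0.2514)^2] / 4.17216204 = 0.48402024 / 4.17216204 = 0.116
So phi_hat = [-0.1080, 0.1160].
Therefore phi_hat_1 = -0.1080.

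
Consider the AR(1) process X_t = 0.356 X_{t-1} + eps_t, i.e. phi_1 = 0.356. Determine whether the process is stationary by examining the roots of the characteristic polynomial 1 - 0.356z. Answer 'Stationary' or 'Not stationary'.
\text{Stationary}

The AR(p) characteristic polynomial is P(z) = 1 - 0.356z.
Stationarity requires all roots to lie outside the unit circle, i.e. |z| > 1 for every root.
This is linear in z: 1 + (-0.356) z = 0  =>  z = -1/(-0.356) = 2.808989,  |z| = 2.808989.
Moduli of all roots: 2.8090.
All moduli strictly greater than 1? Yes.
Verdict: Stationary.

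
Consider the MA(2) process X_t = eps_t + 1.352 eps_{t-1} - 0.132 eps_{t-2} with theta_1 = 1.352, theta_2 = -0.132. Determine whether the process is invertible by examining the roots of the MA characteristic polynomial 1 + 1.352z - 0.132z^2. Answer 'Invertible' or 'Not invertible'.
\text{Not invertible}

The MA(q) characteristic polynomial is P(z) = 1 + 1.352z - 0.132z^2.
Invertibility requires all roots to lie outside the unit circle, i.e. |z| > 1 for every root.
Set 1 + (1.352) z + (-0.132) z^2 = 0, i.e. a z^2 + b z + c = 0 with a = -0.132, b = 1.352, c = 1.
Discriminant D = b^2 - 4ac = (1.352)^2 - 4*(-0.132)*1 = 1.827904 - (-0.528) = 2.355904.
D >= 0, so the roots are real: z = (-b +/- sqrt(D)) / (2a) = (-1.352 +/- 1.534895) / (-0.264).
  z_1 = (-1.352 + 1.534895) / (-0.264) = -0.6928,   |z_1| = 0.6928.
  z_2 = (-1.352 - 1.534895) / (-0.264) = 10.9352,   |z_2| = 10.9352.
Moduli of all roots: 0.6928, 10.9352.
All moduli strictly greater than 1? No.
Verdict: Not invertible.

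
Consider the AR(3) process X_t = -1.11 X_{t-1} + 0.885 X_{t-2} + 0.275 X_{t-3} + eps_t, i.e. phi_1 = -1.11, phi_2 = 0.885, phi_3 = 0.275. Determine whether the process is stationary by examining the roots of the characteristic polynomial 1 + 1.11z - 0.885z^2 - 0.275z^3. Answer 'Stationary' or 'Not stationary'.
\text{Not stationary}

The AR(p) characteristic polynomial is P(z) = 1 + 1.11z - 0.885z^2 - 0.275z^3.
Stationarity requires all roots to lie outside the unit circle, i.e. |z| > 1 for every root.
Degree 3: look for a simple real root z0 first, then factor out (1 - z/z0) and solve the remaining quadratic.
Testing z0 = -4: P(-4) = 1 + (1.11)(-4) + (-0.885)(-4)^2 + (-0.275)(-4)^3
  = 1 + (-4.44) + (-14.16) + (17.6) = 0.  So z_0 = -4 is a root, |z_0| = 4.
Divide out the factor (1 + 0.25 z) = (1 - z/z0) (since 1/z0 = -0.25):
  P(z) = (1 + 0.25 z)(1 + (0.86) z + (-1.1) z^2)
  [check: z-coef 0.86 - (-0.25) = 1.11; z^2-coef -1.1 - (-0.25)(0.86) = -0.885; z^3-coef -(-0.25)(-1.1) = -0.275.]
Remaining roots from the quadratic factor 1 + (0.86) z + (-1.1) z^2:
  Set 1 + (0.86) z + (-1.1) z^2 = 0, i.e. a z^2 + b z + c = 0 with a = -1.1, b = 0.86, c = 1.
  Discriminant D = b^2 - 4ac = (0.86)^2 - 4*(-1.1)*1 = 0.7396 - (-4.4) = 5.1396.
  D >= 0, so the roots are real: z = (-b +/- sqrt(D)) / (2a) = (-0.86 +/- 2.267069) / (-2.2).
    z_1 = (-0.86 + 2.267069) / (-2.2) = -0.6396,   |z_1| = 0.6396.
    z_2 = (-0.86 - 2.267069) / (-2.2) = 1.4214,   |z_2| = 1.4214.
Moduli of all roots: 4.0000, 0.6396, 1.4214.
All moduli strictly greater than 1? No.
Verdict: Not stationary.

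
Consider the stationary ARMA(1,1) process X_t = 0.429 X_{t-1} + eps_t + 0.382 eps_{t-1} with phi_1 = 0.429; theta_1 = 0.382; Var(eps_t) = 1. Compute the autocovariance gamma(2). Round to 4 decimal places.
\gamma(2) = 0.4963

Multiply the model equation by X_{t-k} and take expectations. With theta_0 = psi_0 = 1 and psi_j the MA(infinity) weights, this gives
  gamma(k) - sum_i phi_i gamma(k-i) = c_k,
  c_k = sigma^2 * sum_{j=k..q} theta_j psi_{j-k}   (c_k = 0 for k > q),
using gamma(-m) = gamma(m).
psi-weights needed (psi_j = theta_j + sum_i phi_i psi_{j-i}):
  psi_1 = theta_1 + phi_1 = 0.382 + (0.429) = 0.811
Right-hand sides:
  c_0 = sigma^2 (1 + theta_1 psi_1) = 1 * (1 + (0.382)(0.811)) = 1 * 1.309802 = 1.309802
  c_1 = sigma^2 theta_1 = 1 * (0.382) = 0.382
  c_2 = 0
Equations for k = 0 and k = 1 (AR order 1):
  gamma(0) = phi_1 gamma(1) + c_0
  gamma(1) = phi_1 gamma(0) + c_1
Substituting the second into the first: gamma(0) (1 - phi_1^2) = c_0 + phi_1 c_1, so
  gamma(0) = (c_0 + phi_1 c_1) / (1 - phi_1^2) = (1.309802 + (0.429)(0.382)) / (1 - (0.429)^2) = 1.47368 / 0.815959 = 1.806071.
  gamma(1) = phi_1 gamma(0) + c_1 = (0.429)(1.806071) + (0.382) = 1.156805.
For k = 2 (> q): gamma(2) = phi_1 gamma(1) = (0.429)(1.156805) = 0.496269.
Therefore gamma(2) = 0.4963 (to 4 decimal places).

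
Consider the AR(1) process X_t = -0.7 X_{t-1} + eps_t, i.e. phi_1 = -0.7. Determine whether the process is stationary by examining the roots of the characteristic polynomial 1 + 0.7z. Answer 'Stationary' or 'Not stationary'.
\text{Stationary}

The AR(p) characteristic polynomial is P(z) = 1 + 0.7z.
Stationarity requires all roots to lie outside the unit circle, i.e. |z| > 1 for every root.
This is linear in z: 1 + (0.7) z = 0  =>  z = -1/(0.7) = -1.428571,  |z| = 1.428571.
Moduli of all roots: 1.4286.
All moduli strictly greater than 1? Yes.
Verdict: Stationary.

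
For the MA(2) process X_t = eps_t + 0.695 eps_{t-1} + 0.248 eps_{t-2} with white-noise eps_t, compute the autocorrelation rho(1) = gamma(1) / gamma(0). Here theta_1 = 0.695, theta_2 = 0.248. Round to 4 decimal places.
\rho(1) = 0.5616

For an MA(q) process with theta_0 = 1, the autocovariance is
  gamma(k) = sigma^2 * sum_{i=0..q-k} theta_i * theta_{i+k},
and rho(k) = gamma(k) / gamma(0). Sigma^2 cancels.
  numerator   = (1)*(0.695) + (0.695)*(0.248) = 0.86736.
  denominator = (1)^2 + (0.695)^2 + (0.248)^2 = 1.544529.
  rho(1) = 0.86736 / 1.544529 = 0.5616.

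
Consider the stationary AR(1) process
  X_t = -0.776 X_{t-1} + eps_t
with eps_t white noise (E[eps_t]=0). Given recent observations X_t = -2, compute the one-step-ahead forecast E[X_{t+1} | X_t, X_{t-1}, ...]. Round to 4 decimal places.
E[X_{t+1} \mid \mathcal F_t] = 1.5520

For an AR(p) model X_t = c + sum_i phi_i X_{t-i} + eps_t, the
one-step-ahead conditional mean is
  E[X_{t+1} | X_t, ...] = c + sum_i phi_i X_{t+1-i}.
Substitute known values:
  E[X_{t+1} | ...] = (-0.776) * (-2)
                   = 1.5520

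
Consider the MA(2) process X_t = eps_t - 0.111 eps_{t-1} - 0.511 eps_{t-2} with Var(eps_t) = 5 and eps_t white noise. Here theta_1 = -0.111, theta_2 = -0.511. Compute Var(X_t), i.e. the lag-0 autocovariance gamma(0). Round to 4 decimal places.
\gamma(0) = 6.3672

For an MA(q) process X_t = eps_t + sum_i theta_i eps_{t-i} with
Var(eps_t) = sigma^2, the variance is
  gamma(0) = sigma^2 * (1 + sum_i theta_i^2).
  sum_i theta_i^2 = (-0.111)^2 + (-0.511)^2 = 0.012321 + 0.261121 = 0.273442.
  gamma(0) = 5 * (1 + 0.273442) = 5 * 1.273442 = 6.36721, which rounds to 6.3672.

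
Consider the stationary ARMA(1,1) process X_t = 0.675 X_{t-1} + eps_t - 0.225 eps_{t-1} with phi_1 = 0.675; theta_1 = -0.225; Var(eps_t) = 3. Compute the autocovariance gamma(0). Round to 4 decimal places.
\gamma(0) = 4.1160

Multiply the model equation by X_{t-k} and take expectations. With theta_0 = psi_0 = 1 and psi_j the MA(infinity) weights, this gives
  gamma(k) - sum_i phi_i gamma(k-i) = c_k,
  c_k = sigma^2 * sum_{j=k..q} theta_j psi_{j-k}   (c_k = 0 for k > q),
using gamma(-m) = gamma(m).
psi-weights needed (psi_j = theta_j + sum_i phi_i psi_{j-i}):
  psi_1 = theta_1 + phi_1 = -0.225 + (0.675) = 0.45
Right-hand sides:
  c_0 = sigma^2 (1 + theta_1 psi_1) = 3 * (1 + (-0.225)(0.45)) = 3 * 0.89875 = 2.69625
  c_1 = sigma^2 theta_1 = 3 * (-0.225) = -0.675
  c_2 = 0
Equations for k = 0 and k = 1 (AR order 1):
  gamma(0) = phi_1 gamma(1) + c_0
  gamma(1) = phi_1 gamma(0) + c_1
Substituting the second into the first: gamma(0) (1 - phi_1^2) = c_0 + phi_1 c_1, so
  gamma(0) = (c_0 + phi_1 c_1) / (1 - phi_1^2) = (2.69625 + (0.675)(-0.675)) / (1 - (0.675)^2) = 2.240625 / 0.544375 = 4.115959.
Therefore gamma(0) = 4.1160 (to 4 decimal places).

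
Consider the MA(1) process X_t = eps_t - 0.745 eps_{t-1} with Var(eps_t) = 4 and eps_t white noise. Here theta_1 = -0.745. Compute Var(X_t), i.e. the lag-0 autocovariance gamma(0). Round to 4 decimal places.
\gamma(0) = 6.2201

For an MA(q) process X_t = eps_t + sum_i theta_i eps_{t-i} with
Var(eps_t) = sigma^2, the variance is
  gamma(0) = sigma^2 * (1 + sum_i theta_i^2).
  sum_i theta_i^2 = (-0.745)^2 = 0.555025.
  gamma(0) = 4 * (1 + 0.555025) = 4 * 1.555025 = 6.2201.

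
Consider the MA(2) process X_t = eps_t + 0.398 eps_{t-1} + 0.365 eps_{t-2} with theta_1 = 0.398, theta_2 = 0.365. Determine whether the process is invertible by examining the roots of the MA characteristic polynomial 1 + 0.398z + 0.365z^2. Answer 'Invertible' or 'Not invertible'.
\text{Invertible}

The MA(q) characteristic polynomial is P(z) = 1 + 0.398z + 0.365z^2.
Invertibility requires all roots to lie outside the unit circle, i.e. |z| > 1 for every root.
Set 1 + (0.398) z + (0.365) z^2 = 0, i.e. a z^2 + b z + c = 0 with a = 0.365, b = 0.398, c = 1.
Discriminant D = b^2 - 4ac = (0.398)^2 - 4*(0.365)*1 = 0.158404 - (1.46) = -1.301596.
D < 0, so the roots are the complex-conjugate pair z = (-b +/- i sqrt(-D)) / (2a) = -0.5452 +/- 1.5628i.
For a conjugate pair |z|^2 = z * conj(z) = (product of roots) = c/a = 1/(0.365) = 2.739726, so |z| = sqrt(2.739726) = 1.6552 for both roots.
Moduli of all roots: 1.6552, 1.6552.
All moduli strictly greater than 1? Yes.
Verdict: Invertible.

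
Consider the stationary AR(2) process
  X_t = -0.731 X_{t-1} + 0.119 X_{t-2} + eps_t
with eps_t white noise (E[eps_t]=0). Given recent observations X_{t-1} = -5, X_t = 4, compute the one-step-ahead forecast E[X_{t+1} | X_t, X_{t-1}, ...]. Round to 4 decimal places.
E[X_{t+1} \mid \mathcal F_t] = -3.5190

For an AR(p) model X_t = c + sum_i phi_i X_{t-i} + eps_t, the
one-step-ahead conditional mean is
  E[X_{t+1} | X_t, ...] = c + sum_i phi_i X_{t+1-i}.
Substitute known values:
  E[X_{t+1} | ...] = (-0.731) * (4) + (0.119) * (-5)
                   = -3.5190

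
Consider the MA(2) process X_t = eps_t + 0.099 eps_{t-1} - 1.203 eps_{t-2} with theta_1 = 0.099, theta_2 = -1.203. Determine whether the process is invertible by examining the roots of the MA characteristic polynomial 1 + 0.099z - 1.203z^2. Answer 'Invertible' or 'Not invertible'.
\text{Not invertible}

The MA(q) characteristic polynomial is P(z) = 1 + 0.099z - 1.203z^2.
Invertibility requires all roots to lie outside the unit circle, i.e. |z| > 1 for every root.
Set 1 + (0.099) z + (-1.203) z^2 = 0, i.e. a z^2 + b z + c = 0 with a = -1.203, b = 0.099, c = 1.
Discriminant D = b^2 - 4ac = (0.099)^2 - 4*(-1.203)*1 = 0.009801 - (-4.812) = 4.821801.
D >= 0, so the roots are real: z = (-b +/- sqrt(D)) / (2a) = (-0.099 +/- 2.19586) / (-2.406).
  z_1 = (-0.099 + 2.19586) / (-2.406) = -0.8715,   |z_1| = 0.8715.
  z_2 = (-0.099 - 2.19586) / (-2.406) = 0.9538,   |z_2| = 0.9538.
Moduli of all roots: 0.8715, 0.9538.
All moduli strictly greater than 1? No.
Verdict: Not invertible.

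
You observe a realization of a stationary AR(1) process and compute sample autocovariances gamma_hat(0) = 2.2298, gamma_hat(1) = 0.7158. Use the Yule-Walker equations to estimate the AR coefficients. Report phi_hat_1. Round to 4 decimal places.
\hat\phi_{1} = 0.3210

The Yule-Walker equations for an AR(p) process read, in matrix form,
  Gamma_p phi = r_p,   with   (Gamma_p)_{ij} = gamma(|i - j|),
                       (r_p)_i = gamma(i),   i,j = 1..p.
Substitute the sample gammas (Toeplitz matrix and right-hand side of size 1):
  Gamma_p = [[2.2298]]
  r_p     = [0.7158]
With p = 1 this is the single equation gamma(0) phi_1 = gamma(1):
  phi_hat_1 = gamma(1) / gamma(0) = 0.7158 / 2.2298 = 0.3210.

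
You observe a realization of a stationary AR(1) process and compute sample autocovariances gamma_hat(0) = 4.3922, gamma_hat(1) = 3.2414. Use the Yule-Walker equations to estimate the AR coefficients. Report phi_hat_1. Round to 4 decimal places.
\hat\phi_{1} = 0.7380

The Yule-Walker equations for an AR(p) process read, in matrix form,
  Gamma_p phi = r_p,   with   (Gamma_p)_{ij} = gamma(|i - j|),
                       (r_p)_i = gamma(i),   i,j = 1..p.
Substitute the sample gammas (Toeplitz matrix and right-hand side of size 1):
  Gamma_p = [[4.3922]]
  r_p     = [3.2414]
With p = 1 this is the single equation gamma(0) phi_1 = gamma(1):
  phi_hat_1 = gamma(1) / gamma(0) = 3.2414 / 4.3922 = 0.7380.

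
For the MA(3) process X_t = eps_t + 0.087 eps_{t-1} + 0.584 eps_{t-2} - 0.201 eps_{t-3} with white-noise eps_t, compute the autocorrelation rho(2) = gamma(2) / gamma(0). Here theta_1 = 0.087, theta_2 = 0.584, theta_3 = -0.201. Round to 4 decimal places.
\rho(2) = 0.4078

For an MA(q) process with theta_0 = 1, the autocovariance is
  gamma(k) = sigma^2 * sum_{i=0..q-k} theta_i * theta_{i+k},
and rho(k) = gamma(k) / gamma(0). Sigma^2 cancels.
  numerator   = (1)*(0.584) + (0.087)*(-0.201) = 0.566513.
  denominator = (1)^2 + (0.087)^2 + (0.584)^2 + (-0.201)^2 = 1.389026.
  rho(2) = 0.566513 / 1.389026 = 0.4078.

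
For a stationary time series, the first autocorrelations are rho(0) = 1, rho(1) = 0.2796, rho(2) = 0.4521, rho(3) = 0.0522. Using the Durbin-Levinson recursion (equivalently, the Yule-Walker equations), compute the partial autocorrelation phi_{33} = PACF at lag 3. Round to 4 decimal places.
\phi_{33} = -0.1770

The PACF at lag k is phi_{kk}, the last component of the solution
to the Yule-Walker system G_k phi = r_k where
  (G_k)_{ij} = rho(|i - j|), (r_k)_i = rho(i), i,j = 1..k.
Equivalently, Durbin-Levinson gives phi_{kk} iteratively:
  phi_{11} = rho(1)
  phi_{kk} = [rho(k) - sum_{j=1..k-1} phi_{k-1,j} rho(k-j)]
            / [1 - sum_{j=1..k-1} phi_{k-1,j} rho(j)],
  phi_{k,j} = phi_{k-1,j} - phi_{kk} phi_{k-1,k-j},  j = 1..k-1.
Step k = 1:
  phi_11 = rho(1) = 0.2796.
Step k = 2:
  phi_22 = [rho(2) - phi_11 rho(1)] / [1 - phi_11 rho(1)] = [0.4521 - (0.2796)(0.2796)] / [1 - (0.2796)(0.2796)]
         = 0.37392384 / 0.92182384 = 0.405635.
  Update: phi_21 = phi_11 - phi_22 phi_11 = 0.2796 - (0.405635)(0.2796) = 0.166185.
Step k = 3:
  phi_33 = [rho(3) - phi_21 rho(2) - phi_22 rho(1)] / [1 - phi_21 rho(1) - phi_22 rho(2)]
    numerator   = 0.0522 - (0.166185)(0.4521) - (0.405635)(0.2796) = -0.13634751
    denominator = 1 - (0.166185)(0.2796) - (0.405635)(0.4521) = 0.77014731
  phi_33 = -0.13634751 / 0.77014731 = -0.177.
Therefore phi_{33} = -0.1770.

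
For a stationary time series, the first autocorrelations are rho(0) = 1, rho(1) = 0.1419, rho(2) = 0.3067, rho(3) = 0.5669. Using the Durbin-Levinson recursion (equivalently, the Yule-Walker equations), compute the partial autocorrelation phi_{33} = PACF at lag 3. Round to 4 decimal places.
\phi_{33} = 0.5520

The PACF at lag k is phi_{kk}, the last component of the solution
to the Yule-Walker system G_k phi = r_k where
  (G_k)_{ij} = rho(|i - j|), (r_k)_i = rho(i), i,j = 1..k.
Equivalently, Durbin-Levinson gives phi_{kk} iteratively:
  phi_{11} = rho(1)
  phi_{kk} = [rho(k) - sum_{j=1..k-1} phi_{k-1,j} rho(k-j)]
            / [1 - sum_{j=1..k-1} phi_{k-1,j} rho(j)],
  phi_{k,j} = phi_{k-1,j} - phi_{kk} phi_{k-1,k-j},  j = 1..k-1.
Step k = 1:
  phi_11 = rho(1) = 0.1419.
Step k = 2:
  phi_22 = [rho(2) - phi_11 rho(1)] / [1 - phi_11 rho(1)] = [0.3067 - (0.1419)(0.1419)] / [1 - (0.1419)(0.1419)]
         = 0.28656439 / 0.97986439 = 0.292453.
  Update: phi_21 = phi_11 - phi_22 phi_11 = 0.1419 - (0.292453)(0.1419) = 0.100401.
Step k = 3:
  phi_33 = [rho(3) - phi_21 rho(2) - phi_22 rho(1)] / [1 - phi_21 rho(1) - phi_22 rho(2)]
    numerator   = 0.5669 - (0.100401)(0.3067) - (0.292453)(0.1419) = 0.49460795
    denominator = 1 - (0.100401)(0.1419) - (0.292453)(0.3067) = 0.89605774
  phi_33 = 0.49460795 / 0.89605774 = 0.552.
Therefore phi_{33} = 0.5520.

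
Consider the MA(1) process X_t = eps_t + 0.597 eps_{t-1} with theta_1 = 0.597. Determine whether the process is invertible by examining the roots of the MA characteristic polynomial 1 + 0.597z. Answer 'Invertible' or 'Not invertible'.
\text{Invertible}

The MA(q) characteristic polynomial is P(z) = 1 + 0.597z.
Invertibility requires all roots to lie outside the unit circle, i.e. |z| > 1 for every root.
This is linear in z: 1 + (0.597) z = 0  =>  z = -1/(0.597) = -1.675042,  |z| = 1.675042.
Moduli of all roots: 1.6750.
All moduli strictly greater than 1? Yes.
Verdict: Invertible.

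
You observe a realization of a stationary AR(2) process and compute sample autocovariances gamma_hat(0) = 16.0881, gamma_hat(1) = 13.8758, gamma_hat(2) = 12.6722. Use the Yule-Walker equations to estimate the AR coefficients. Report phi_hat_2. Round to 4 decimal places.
\hat\phi_{2} = 0.1710

The Yule-Walker equations for an AR(p) process read, in matrix form,
  Gamma_p phi = r_p,   with   (Gamma_p)_{ij} = gamma(|i - j|),
                       (r_p)_i = gamma(i),   i,j = 1..p.
Substitute the sample gammas (Toeplitz matrix and right-hand side of size 2):
  Gamma_p = [[16.0881, 13.8758], [13.8758, 16.0881]]
  r_p     = [13.8758, 12.6722]
Written out:
  16.0881 phi_1 + 13.8758 phi_2 = 13.8758
  13.8758 phi_1 + 16.0881 phi_2 = 12.6722
Solve by Cramer's rule:
  det = gamma(0)^2 - gamma(1)^2 = (16.0881)^2 - (13.8758)^2 = 258.82696161 - 192.53782564 = 66.28913597
  phi_hat_1 = [gamma(1) gamma(0) - gamma(1) gamma(2)] / det = [(13.8758)(16.0881) - (13.8758)(12.6722)] / 66.28913597 = 47.39834522 / 66.28913597 = 0.715
  phi_hat_2 = [gamma(0) gamma(2) - gamma(1)^2] / det = [(16.0881)(12.6722) - (13.8758)^2] / 66.28913597 = 11.33379518 / 66.28913597 = 0.171
So phi_hat = [0.7150, 0.1710].
Therefore phi_hat_2 = 0.1710.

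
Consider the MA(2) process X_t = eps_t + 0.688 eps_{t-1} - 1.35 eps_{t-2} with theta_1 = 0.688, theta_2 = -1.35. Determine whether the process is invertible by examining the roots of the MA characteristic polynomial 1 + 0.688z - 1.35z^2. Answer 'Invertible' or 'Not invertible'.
\text{Not invertible}

The MA(q) characteristic polynomial is P(z) = 1 + 0.688z - 1.35z^2.
Invertibility requires all roots to lie outside the unit circle, i.e. |z| > 1 for every root.
Set 1 + (0.688) z + (-1.35) z^2 = 0, i.e. a z^2 + b z + c = 0 with a = -1.35, b = 0.688, c = 1.
Discriminant D = b^2 - 4ac = (0.688)^2 - 4*(-1.35)*1 = 0.473344 - (-5.4) = 5.873344.
D >= 0, so the roots are real: z = (-b +/- sqrt(D)) / (2a) = (-0.688 +/- 2.423498) / (-2.7).
  z_1 = (-0.688 + 2.423498) / (-2.7) = -0.6428,   |z_1| = 0.6428.
  z_2 = (-0.688 - 2.423498) / (-2.7) = 1.1524,   |z_2| = 1.1524.
Moduli of all roots: 0.6428, 1.1524.
All moduli strictly greater than 1? No.
Verdict: Not invertible.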